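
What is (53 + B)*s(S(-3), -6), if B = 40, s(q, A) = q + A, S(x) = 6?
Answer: 0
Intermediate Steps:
s(q, A) = A + q
(53 + B)*s(S(-3), -6) = (53 + 40)*(-6 + 6) = 93*0 = 0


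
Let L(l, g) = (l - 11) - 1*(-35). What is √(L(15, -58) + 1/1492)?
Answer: √21704497/746 ≈ 6.2450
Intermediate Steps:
L(l, g) = 24 + l (L(l, g) = (-11 + l) + 35 = 24 + l)
√(L(15, -58) + 1/1492) = √((24 + 15) + 1/1492) = √(39 + 1/1492) = √(58189/1492) = √21704497/746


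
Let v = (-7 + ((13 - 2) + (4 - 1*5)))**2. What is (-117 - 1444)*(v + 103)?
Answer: -174832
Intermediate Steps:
v = 9 (v = (-7 + (11 + (4 - 5)))**2 = (-7 + (11 - 1))**2 = (-7 + 10)**2 = 3**2 = 9)
(-117 - 1444)*(v + 103) = (-117 - 1444)*(9 + 103) = -1561*112 = -174832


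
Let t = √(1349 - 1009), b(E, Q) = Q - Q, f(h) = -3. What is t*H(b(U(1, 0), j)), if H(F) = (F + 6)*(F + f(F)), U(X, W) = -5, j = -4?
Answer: -36*√85 ≈ -331.90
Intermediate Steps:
b(E, Q) = 0
H(F) = (-3 + F)*(6 + F) (H(F) = (F + 6)*(F - 3) = (6 + F)*(-3 + F) = (-3 + F)*(6 + F))
t = 2*√85 (t = √340 = 2*√85 ≈ 18.439)
t*H(b(U(1, 0), j)) = (2*√85)*(-18 + 0² + 3*0) = (2*√85)*(-18 + 0 + 0) = (2*√85)*(-18) = -36*√85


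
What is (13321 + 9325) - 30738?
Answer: -8092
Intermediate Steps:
(13321 + 9325) - 30738 = 22646 - 30738 = -8092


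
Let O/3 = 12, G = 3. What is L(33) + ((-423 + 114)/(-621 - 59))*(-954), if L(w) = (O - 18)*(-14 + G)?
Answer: -214713/340 ≈ -631.51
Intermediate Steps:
O = 36 (O = 3*12 = 36)
L(w) = -198 (L(w) = (36 - 18)*(-14 + 3) = 18*(-11) = -198)
L(33) + ((-423 + 114)/(-621 - 59))*(-954) = -198 + ((-423 + 114)/(-621 - 59))*(-954) = -198 - 309/(-680)*(-954) = -198 - 309*(-1/680)*(-954) = -198 + (309/680)*(-954) = -198 - 147393/340 = -214713/340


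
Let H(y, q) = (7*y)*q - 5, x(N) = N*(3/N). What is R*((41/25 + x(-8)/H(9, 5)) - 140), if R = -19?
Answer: 4074417/1550 ≈ 2628.7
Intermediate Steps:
x(N) = 3
H(y, q) = -5 + 7*q*y (H(y, q) = 7*q*y - 5 = -5 + 7*q*y)
R*((41/25 + x(-8)/H(9, 5)) - 140) = -19*((41/25 + 3/(-5 + 7*5*9)) - 140) = -19*((41*(1/25) + 3/(-5 + 315)) - 140) = -19*((41/25 + 3/310) - 140) = -19*(2557/1550 - 140) = -19*(-214443/1550) = 4074417/1550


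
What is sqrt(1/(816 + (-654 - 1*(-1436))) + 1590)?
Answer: sqrt(4060231958)/1598 ≈ 39.875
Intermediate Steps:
sqrt(1/(816 + (-654 - 1*(-1436))) + 1590) = sqrt(1/(816 + (-654 + 1436)) + 1590) = sqrt(1/(816 + 782) + 1590) = sqrt(1/1598 + 1590) = sqrt(2540821/1598) = sqrt(4060231958)/1598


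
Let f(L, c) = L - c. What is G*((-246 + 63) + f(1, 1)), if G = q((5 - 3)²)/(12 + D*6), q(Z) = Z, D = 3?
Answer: -122/5 ≈ -24.400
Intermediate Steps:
G = 2/15 (G = (5 - 3)²/(12 + 3*6) = 2²/(12 + 18) = 4/30 = 4*(1/30) = 2/15 ≈ 0.13333)
G*((-246 + 63) + f(1, 1)) = 2*((-246 + 63) + (1 - 1*1))/15 = 2*(-183 + (1 - 1))/15 = 2*(-183 + 0)/15 = (2/15)*(-183) = -122/5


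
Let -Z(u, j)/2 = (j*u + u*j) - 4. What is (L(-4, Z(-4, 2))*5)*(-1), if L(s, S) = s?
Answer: 20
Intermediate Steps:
Z(u, j) = 8 - 4*j*u (Z(u, j) = -2*((j*u + u*j) - 4) = -2*((j*u + j*u) - 4) = -2*(2*j*u - 4) = -2*(-4 + 2*j*u) = 8 - 4*j*u)
(L(-4, Z(-4, 2))*5)*(-1) = -4*5*(-1) = -20*(-1) = 20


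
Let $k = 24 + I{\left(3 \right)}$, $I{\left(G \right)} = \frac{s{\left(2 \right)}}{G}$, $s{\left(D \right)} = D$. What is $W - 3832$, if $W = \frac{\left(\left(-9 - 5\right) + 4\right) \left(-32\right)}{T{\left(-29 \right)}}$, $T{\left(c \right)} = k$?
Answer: $- \frac{141304}{37} \approx -3819.0$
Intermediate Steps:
$I{\left(G \right)} = \frac{2}{G}$
$k = \frac{74}{3}$ ($k = 24 + \frac{2}{3} = \frac{74}{3} \approx 24.667$)
$T{\left(c \right)} = \frac{74}{3}$
$W = \frac{480}{37}$ ($W = \frac{\left(\left(-9 - 5\right) + 4\right) \left(-32\right)}{\frac{74}{3}} = \left(\left(-9 - 5\right) + 4\right) \left(-32\right) \frac{3}{74} = \left(-14 + 4\right) \left(-32\right) \frac{3}{74} = \left(-10\right) \left(-32\right) \frac{3}{74} = 320 \cdot \frac{3}{74} = \frac{480}{37} \approx 12.973$)
$W - 3832 = \frac{480}{37} - 3832 = - \frac{141304}{37}$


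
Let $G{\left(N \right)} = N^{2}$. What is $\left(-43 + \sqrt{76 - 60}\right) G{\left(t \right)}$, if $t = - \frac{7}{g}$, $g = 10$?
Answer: $- \frac{1911}{100} \approx -19.11$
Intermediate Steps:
$t = - \frac{7}{10} \approx -0.7$
$\left(-43 + \sqrt{76 - 60}\right) G{\left(t \right)} = \left(-43 + \sqrt{76 - 60}\right) \left(- \frac{7}{10}\right)^{2} = \left(-43 + \sqrt{16}\right) \frac{49}{100} = \left(-43 + 4\right) \frac{49}{100} = \left(-39\right) \frac{49}{100} = - \frac{1911}{100}$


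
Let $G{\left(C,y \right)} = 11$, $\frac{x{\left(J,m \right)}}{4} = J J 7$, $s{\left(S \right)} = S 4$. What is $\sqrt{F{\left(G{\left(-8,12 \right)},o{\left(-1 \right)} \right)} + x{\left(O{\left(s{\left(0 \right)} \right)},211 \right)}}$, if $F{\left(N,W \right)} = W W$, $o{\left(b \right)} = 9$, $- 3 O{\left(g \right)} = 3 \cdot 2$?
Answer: $\sqrt{193} \approx 13.892$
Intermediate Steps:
$s{\left(S \right)} = 4 S$
$O{\left(g \right)} = -2$ ($O{\left(g \right)} = - \frac{3 \cdot 2}{3} = \left(- \frac{1}{3}\right) 6 = -2$)
$x{\left(J,m \right)} = 28 J^{2}$ ($x{\left(J,m \right)} = 4 J J 7 = 4 J^{2} \cdot 7 = 4 \cdot 7 J^{2} = 28 J^{2}$)
$F{\left(N,W \right)} = W^{2}$
$\sqrt{F{\left(G{\left(-8,12 \right)},o{\left(-1 \right)} \right)} + x{\left(O{\left(s{\left(0 \right)} \right)},211 \right)}} = \sqrt{9^{2} + 28 \left(-2\right)^{2}} = \sqrt{81 + 28 \cdot 4} = \sqrt{81 + 112} = \sqrt{193}$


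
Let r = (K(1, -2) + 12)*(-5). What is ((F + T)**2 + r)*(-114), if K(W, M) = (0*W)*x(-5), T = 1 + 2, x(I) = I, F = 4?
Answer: 1254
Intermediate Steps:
T = 3
K(W, M) = 0 (K(W, M) = (0*W)*(-5) = 0*(-5) = 0)
r = -60 (r = (0 + 12)*(-5) = 12*(-5) = -60)
((F + T)**2 + r)*(-114) = ((4 + 3)**2 - 60)*(-114) = (7**2 - 60)*(-114) = (49 - 60)*(-114) = -11*(-114) = 1254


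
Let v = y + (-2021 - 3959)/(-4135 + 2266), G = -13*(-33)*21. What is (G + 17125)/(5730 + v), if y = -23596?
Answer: -24422223/16692787 ≈ -1.4630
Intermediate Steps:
G = 9009 (G = 429*21 = 9009)
v = -44094944/1869 (v = -23596 + (-2021 - 3959)/(-4135 + 2266) = -23596 - 5980/(-1869) = -23596 - 5980*(-1/1869) = -23596 + 5980/1869 = -44094944/1869 ≈ -23593.)
(G + 17125)/(5730 + v) = (9009 + 17125)/(5730 - 44094944/1869) = 26134/(-33385574/1869) = 26134*(-1869/33385574) = -24422223/16692787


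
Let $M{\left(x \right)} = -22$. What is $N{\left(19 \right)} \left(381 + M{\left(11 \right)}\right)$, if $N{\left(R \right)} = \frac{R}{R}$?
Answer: $359$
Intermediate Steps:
$N{\left(R \right)} = 1$
$N{\left(19 \right)} \left(381 + M{\left(11 \right)}\right) = 1 \left(381 - 22\right) = 1 \cdot 359 = 359$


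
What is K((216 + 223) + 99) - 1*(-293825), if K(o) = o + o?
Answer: 294901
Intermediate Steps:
K(o) = 2*o
K((216 + 223) + 99) - 1*(-293825) = 2*((216 + 223) + 99) - 1*(-293825) = 2*(439 + 99) + 293825 = 2*538 + 293825 = 1076 + 293825 = 294901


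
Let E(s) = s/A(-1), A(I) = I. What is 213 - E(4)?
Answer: 217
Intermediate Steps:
E(s) = -s (E(s) = s/(-1) = s*(-1) = -s)
213 - E(4) = 213 - (-1)*4 = 213 - 1*(-4) = 213 + 4 = 217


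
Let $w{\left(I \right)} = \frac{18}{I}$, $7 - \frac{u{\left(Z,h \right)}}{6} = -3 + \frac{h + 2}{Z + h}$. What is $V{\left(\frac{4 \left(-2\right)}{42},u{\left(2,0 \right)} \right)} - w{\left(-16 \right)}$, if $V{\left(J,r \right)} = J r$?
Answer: $- \frac{513}{56} \approx -9.1607$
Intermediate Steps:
$u{\left(Z,h \right)} = 60 - \frac{6 \left(2 + h\right)}{Z + h}$ ($u{\left(Z,h \right)} = 42 - 6 \left(-3 + \frac{h + 2}{Z + h}\right) = 42 - 6 \left(-3 + \frac{2 + h}{Z + h}\right) = 42 + \left(18 - \frac{6 \left(2 + h\right)}{Z + h}\right) = 60 - \frac{6 \left(2 + h\right)}{Z + h}$)
$V{\left(\frac{4 \left(-2\right)}{42},u{\left(2,0 \right)} \right)} - w{\left(-16 \right)} = \frac{4 \left(-2\right)}{42} \frac{6 \left(-2 + 9 \cdot 0 + 10 \cdot 2\right)}{2 + 0} - \frac{18}{-16} = \left(-8\right) \frac{1}{42} \frac{6 \left(-2 + 0 + 20\right)}{2} - 18 \left(- \frac{1}{16}\right) = - \frac{4 \cdot 6 \cdot \frac{1}{2} \cdot 18}{21} - - \frac{9}{8} = \left(- \frac{4}{21}\right) 54 + \frac{9}{8} = - \frac{72}{7} + \frac{9}{8} = - \frac{513}{56}$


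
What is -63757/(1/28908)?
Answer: -1843087356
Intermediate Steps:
-63757/(1/28908) = -63757/1/28908 = -63757*28908 = -1843087356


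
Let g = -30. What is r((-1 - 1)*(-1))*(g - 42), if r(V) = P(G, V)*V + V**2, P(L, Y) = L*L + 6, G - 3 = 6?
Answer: -12816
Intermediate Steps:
G = 9 (G = 3 + 6 = 9)
P(L, Y) = 6 + L**2 (P(L, Y) = L**2 + 6 = 6 + L**2)
r(V) = V**2 + 87*V (r(V) = (6 + 9**2)*V + V**2 = (6 + 81)*V + V**2 = 87*V + V**2 = V**2 + 87*V)
r((-1 - 1)*(-1))*(g - 42) = (((-1 - 1)*(-1))*(87 + (-1 - 1)*(-1)))*(-30 - 42) = ((-2*(-1))*(87 - 2*(-1)))*(-72) = (2*(87 + 2))*(-72) = (2*89)*(-72) = 178*(-72) = -12816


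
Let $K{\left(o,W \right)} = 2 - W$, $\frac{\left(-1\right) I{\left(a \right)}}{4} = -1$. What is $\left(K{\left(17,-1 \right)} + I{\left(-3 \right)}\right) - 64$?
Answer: $-57$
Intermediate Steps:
$I{\left(a \right)} = 4$ ($I{\left(a \right)} = \left(-4\right) \left(-1\right) = 4$)
$\left(K{\left(17,-1 \right)} + I{\left(-3 \right)}\right) - 64 = \left(\left(2 - -1\right) + 4\right) - 64 = \left(\left(2 + 1\right) + 4\right) - 64 = \left(3 + 4\right) - 64 = 7 - 64 = -57$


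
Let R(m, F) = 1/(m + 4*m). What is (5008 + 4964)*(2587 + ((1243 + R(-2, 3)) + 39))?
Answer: 192903354/5 ≈ 3.8581e+7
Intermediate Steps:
R(m, F) = 1/(5*m)
(5008 + 4964)*(2587 + ((1243 + R(-2, 3)) + 39)) = (5008 + 4964)*(2587 + ((1243 + (⅕)/(-2)) + 39)) = 9972*(2587 + ((1243 + (⅕)*(-½)) + 39)) = 9972*(2587 + ((1243 - ⅒) + 39)) = 9972*(2587 + (12429/10 + 39)) = 9972*(2587 + 12819/10) = 9972*(38689/10) = 192903354/5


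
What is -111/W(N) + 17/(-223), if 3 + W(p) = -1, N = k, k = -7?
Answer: 24685/892 ≈ 27.674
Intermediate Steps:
N = -7
W(p) = -4 (W(p) = -3 - 1 = -4)
-111/W(N) + 17/(-223) = -111/(-4) + 17/(-223) = -111*(-¼) + 17*(-1/223) = 111/4 - 17/223 = 24685/892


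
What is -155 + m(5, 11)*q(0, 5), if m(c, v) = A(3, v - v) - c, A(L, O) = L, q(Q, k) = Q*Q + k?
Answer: -165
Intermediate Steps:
q(Q, k) = k + Q² (q(Q, k) = Q² + k = k + Q²)
m(c, v) = 3 - c
-155 + m(5, 11)*q(0, 5) = -155 + (3 - 1*5)*(5 + 0²) = -155 + (3 - 5)*(5 + 0) = -155 - 2*5 = -155 - 10 = -165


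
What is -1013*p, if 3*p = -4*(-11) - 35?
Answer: -3039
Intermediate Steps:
p = 3 (p = (-4*(-11) - 35)/3 = (44 - 35)/3 = (1/3)*9 = 3)
-1013*p = -1013*3 = -3039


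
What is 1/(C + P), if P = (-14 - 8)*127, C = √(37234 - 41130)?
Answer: -1397/3905166 - I*√974/3905166 ≈ -0.00035773 - 7.9917e-6*I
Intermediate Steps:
C = 2*I*√974 (C = √(-3896) = 2*I*√974 ≈ 62.418*I)
P = -2794 (P = -22*127 = -2794)
1/(C + P) = 1/(2*I*√974 - 2794) = 1/(-2794 + 2*I*√974)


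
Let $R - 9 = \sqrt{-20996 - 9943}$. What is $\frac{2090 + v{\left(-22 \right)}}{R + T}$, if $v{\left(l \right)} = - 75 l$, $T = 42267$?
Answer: $\frac{10540816}{119152741} - \frac{748 i \sqrt{30939}}{357458223} \approx 0.088465 - 0.00036807 i$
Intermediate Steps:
$R = 9 + i \sqrt{30939}$ ($R = 9 + \sqrt{-20996 - 9943} = 9 + \sqrt{-30939} = 9 + i \sqrt{30939} \approx 9.0 + 175.89 i$)
$\frac{2090 + v{\left(-22 \right)}}{R + T} = \frac{2090 - -1650}{\left(9 + i \sqrt{30939}\right) + 42267} = \frac{2090 + 1650}{42276 + i \sqrt{30939}} = \frac{3740}{42276 + i \sqrt{30939}}$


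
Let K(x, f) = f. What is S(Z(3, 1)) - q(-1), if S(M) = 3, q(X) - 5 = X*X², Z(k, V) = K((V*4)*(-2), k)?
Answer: -1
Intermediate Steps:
Z(k, V) = k
q(X) = 5 + X³ (q(X) = 5 + X*X² = 5 + X³)
S(Z(3, 1)) - q(-1) = 3 - (5 + (-1)³) = 3 - (5 - 1) = 3 - 1*4 = 3 - 4 = -1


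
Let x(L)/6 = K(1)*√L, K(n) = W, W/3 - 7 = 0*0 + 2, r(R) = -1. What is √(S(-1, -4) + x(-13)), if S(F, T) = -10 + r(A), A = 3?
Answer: √(-11 + 162*I*√13) ≈ 16.929 + 17.251*I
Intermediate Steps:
W = 27 (W = 21 + 3*(0*0 + 2) = 21 + 3*(0 + 2) = 21 + 3*2 = 21 + 6 = 27)
K(n) = 27
S(F, T) = -11 (S(F, T) = -10 - 1 = -11)
x(L) = 162*√L (x(L) = 6*(27*√L) = 162*√L)
√(S(-1, -4) + x(-13)) = √(-11 + 162*√(-13)) = √(-11 + 162*(I*√13)) = √(-11 + 162*I*√13)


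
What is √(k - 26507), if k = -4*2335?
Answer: 3*I*√3983 ≈ 189.33*I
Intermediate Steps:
k = -9340
√(k - 26507) = √(-9340 - 26507) = √(-35847) = 3*I*√3983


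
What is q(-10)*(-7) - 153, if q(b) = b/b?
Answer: -160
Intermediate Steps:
q(b) = 1
q(-10)*(-7) - 153 = 1*(-7) - 153 = -7 - 153 = -160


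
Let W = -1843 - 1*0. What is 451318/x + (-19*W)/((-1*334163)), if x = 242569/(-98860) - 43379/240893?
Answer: -3591584329827440821289/20959245391433291 ≈ -1.7136e+5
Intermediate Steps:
x = -62721622057/23814681980 (x = 242569*(-1/98860) - 43379*1/240893 = -242569/98860 - 43379/240893 = -62721622057/23814681980 ≈ -2.6337)
W = -1843 (W = -1843 + 0 = -1843)
451318/x + (-19*W)/((-1*334163)) = 451318/(-62721622057/23814681980) + (-19*(-1843))/((-1*334163)) = 451318*(-23814681980/62721622057) + 35017/(-334163) = -10747994641849640/62721622057 + 35017*(-1/334163) = -10747994641849640/62721622057 - 35017/334163 = -3591584329827440821289/20959245391433291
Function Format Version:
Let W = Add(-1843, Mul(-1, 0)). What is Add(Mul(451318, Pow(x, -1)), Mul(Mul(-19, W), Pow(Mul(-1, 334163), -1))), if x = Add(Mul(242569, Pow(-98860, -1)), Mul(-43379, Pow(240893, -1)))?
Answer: Rational(-3591584329827440821289, 20959245391433291) ≈ -1.7136e+5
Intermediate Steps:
x = Rational(-62721622057, 23814681980) (x = Add(Mul(242569, Rational(-1, 98860)), Mul(-43379, Rational(1, 240893))) = Add(Rational(-242569, 98860), Rational(-43379, 240893)) = Rational(-62721622057, 23814681980) ≈ -2.6337)
W = -1843 (W = Add(-1843, 0) = -1843)
Add(Mul(451318, Pow(x, -1)), Mul(Mul(-19, W), Pow(Mul(-1, 334163), -1))) = Add(Mul(451318, Pow(Rational(-62721622057, 23814681980), -1)), Mul(Mul(-19, -1843), Pow(Mul(-1, 334163), -1))) = Add(Mul(451318, Rational(-23814681980, 62721622057)), Mul(35017, Pow(-334163, -1))) = Add(Rational(-10747994641849640, 62721622057), Mul(35017, Rational(-1, 334163))) = Add(Rational(-10747994641849640, 62721622057), Rational(-35017, 334163)) = Rational(-3591584329827440821289, 20959245391433291)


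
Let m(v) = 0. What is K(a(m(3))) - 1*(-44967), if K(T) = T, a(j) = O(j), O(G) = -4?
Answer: 44963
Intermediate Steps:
a(j) = -4
K(a(m(3))) - 1*(-44967) = -4 - 1*(-44967) = -4 + 44967 = 44963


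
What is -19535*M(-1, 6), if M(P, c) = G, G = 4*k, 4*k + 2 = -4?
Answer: 117210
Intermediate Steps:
k = -3/2 (k = -½ + (¼)*(-4) = -½ - 1 = -3/2 ≈ -1.5000)
G = -6 (G = 4*(-3/2) = -6)
M(P, c) = -6
-19535*M(-1, 6) = -19535*(-6) = 117210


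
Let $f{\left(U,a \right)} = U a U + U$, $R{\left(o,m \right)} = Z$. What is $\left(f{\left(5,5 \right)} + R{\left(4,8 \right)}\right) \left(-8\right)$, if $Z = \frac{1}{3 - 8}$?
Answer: $- \frac{5192}{5} \approx -1038.4$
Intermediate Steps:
$Z = - \frac{1}{5}$ ($Z = \frac{1}{-5} = - \frac{1}{5} \approx -0.2$)
$R{\left(o,m \right)} = - \frac{1}{5}$
$f{\left(U,a \right)} = U + a U^{2}$ ($f{\left(U,a \right)} = a U^{2} + U = U + a U^{2}$)
$\left(f{\left(5,5 \right)} + R{\left(4,8 \right)}\right) \left(-8\right) = \left(5 \left(1 + 5 \cdot 5\right) - \frac{1}{5}\right) \left(-8\right) = \left(5 \left(1 + 25\right) - \frac{1}{5}\right) \left(-8\right) = \left(5 \cdot 26 - \frac{1}{5}\right) \left(-8\right) = \left(130 - \frac{1}{5}\right) \left(-8\right) = \frac{649}{5} \left(-8\right) = - \frac{5192}{5}$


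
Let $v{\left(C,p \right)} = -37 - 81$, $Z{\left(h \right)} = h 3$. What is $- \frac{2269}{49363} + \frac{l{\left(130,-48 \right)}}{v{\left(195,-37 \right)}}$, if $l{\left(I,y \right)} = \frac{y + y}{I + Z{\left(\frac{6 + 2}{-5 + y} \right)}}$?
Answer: $- \frac{396789407}{9998327561} \approx -0.039686$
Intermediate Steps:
$Z{\left(h \right)} = 3 h$
$v{\left(C,p \right)} = -118$ ($v{\left(C,p \right)} = -37 - 81 = -118$)
$l{\left(I,y \right)} = \frac{2 y}{I + \frac{24}{-5 + y}}$ ($l{\left(I,y \right)} = \frac{y + y}{I + 3 \frac{6 + 2}{-5 + y}} = \frac{2 y}{I + 3 \frac{8}{-5 + y}} = \frac{2 y}{I + \frac{24}{-5 + y}}$)
$- \frac{2269}{49363} + \frac{l{\left(130,-48 \right)}}{v{\left(195,-37 \right)}} = - \frac{2269}{49363} + \frac{2 \left(-48\right) \frac{1}{24 + 130 \left(-5 - 48\right)} \left(-5 - 48\right)}{-118} = \left(-2269\right) \frac{1}{49363} + 2 \left(-48\right) \frac{1}{24 + 130 \left(-53\right)} \left(-53\right) \left(- \frac{1}{118}\right) = - \frac{2269}{49363} + 2 \left(-48\right) \frac{1}{24 - 6890} \left(-53\right) \left(- \frac{1}{118}\right) = - \frac{2269}{49363} + 2 \left(-48\right) \frac{1}{-6866} \left(-53\right) \left(- \frac{1}{118}\right) = - \frac{2269}{49363} + 2 \left(-48\right) \left(- \frac{1}{6866}\right) \left(-53\right) \left(- \frac{1}{118}\right) = - \frac{2269}{49363} - - \frac{1272}{202547} = - \frac{2269}{49363} + \frac{1272}{202547} = - \frac{396789407}{9998327561}$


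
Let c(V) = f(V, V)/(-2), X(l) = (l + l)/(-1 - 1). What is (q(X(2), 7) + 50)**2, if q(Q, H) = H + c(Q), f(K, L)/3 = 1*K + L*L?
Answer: 2916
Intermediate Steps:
X(l) = -l (X(l) = (2*l)/(-2) = (2*l)*(-1/2) = -l)
f(K, L) = 3*K + 3*L**2 (f(K, L) = 3*(1*K + L*L) = 3*(K + L**2) = 3*K + 3*L**2)
c(V) = -3*V/2 - 3*V**2/2 (c(V) = (3*V + 3*V**2)/(-2) = (3*V + 3*V**2)*(-1/2) = -3*V/2 - 3*V**2/2)
q(Q, H) = H + 3*Q*(-1 - Q)/2
(q(X(2), 7) + 50)**2 = ((7 - (-3)*2/2 - 3*(-1*2)**2/2) + 50)**2 = ((7 - 3/2*(-2) - 3/2*(-2)**2) + 50)**2 = ((7 + 3 - 3/2*4) + 50)**2 = ((7 + 3 - 6) + 50)**2 = (4 + 50)**2 = 54**2 = 2916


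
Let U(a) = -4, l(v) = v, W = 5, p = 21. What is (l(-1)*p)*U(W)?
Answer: 84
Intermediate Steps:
(l(-1)*p)*U(W) = -1*21*(-4) = -21*(-4) = 84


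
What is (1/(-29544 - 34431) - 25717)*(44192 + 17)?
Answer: -72734639564884/63975 ≈ -1.1369e+9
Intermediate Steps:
(1/(-29544 - 34431) - 25717)*(44192 + 17) = (1/(-63975) - 25717)*44209 = (-1/63975 - 25717)*44209 = -1645245076/63975*44209 = -72734639564884/63975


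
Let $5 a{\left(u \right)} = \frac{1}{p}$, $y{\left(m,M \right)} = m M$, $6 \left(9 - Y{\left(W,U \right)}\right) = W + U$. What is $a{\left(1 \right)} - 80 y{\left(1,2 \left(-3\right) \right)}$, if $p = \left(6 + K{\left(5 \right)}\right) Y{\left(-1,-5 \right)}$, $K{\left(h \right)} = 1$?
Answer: $\frac{168001}{350} \approx 480.0$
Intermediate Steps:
$Y{\left(W,U \right)} = 9 - \frac{U}{6} - \frac{W}{6}$ ($Y{\left(W,U \right)} = 9 - \frac{W + U}{6} = 9 - \frac{U + W}{6} = 9 - \left(\frac{U}{6} + \frac{W}{6}\right) = 9 - \frac{U}{6} - \frac{W}{6}$)
$y{\left(m,M \right)} = M m$
$p = 70$ ($p = \left(6 + 1\right) \left(9 - - \frac{5}{6} - - \frac{1}{6}\right) = 7 \left(9 + \frac{5}{6} + \frac{1}{6}\right) = 7 \cdot 10 = 70$)
$a{\left(u \right)} = \frac{1}{350}$ ($a{\left(u \right)} = \frac{1}{5 \cdot 70} = \frac{1}{5} \cdot \frac{1}{70} = \frac{1}{350}$)
$a{\left(1 \right)} - 80 y{\left(1,2 \left(-3\right) \right)} = \frac{1}{350} - 80 \cdot 2 \left(-3\right) 1 = \frac{1}{350} - 80 \left(\left(-6\right) 1\right) = \frac{1}{350} - -480 = \frac{1}{350} + 480 = \frac{168001}{350}$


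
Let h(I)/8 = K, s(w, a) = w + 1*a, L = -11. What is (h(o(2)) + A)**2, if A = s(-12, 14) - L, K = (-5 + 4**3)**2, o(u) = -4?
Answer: 776235321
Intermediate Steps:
s(w, a) = a + w (s(w, a) = w + a = a + w)
K = 3481 (K = (-5 + 64)**2 = 59**2 = 3481)
h(I) = 27848 (h(I) = 8*3481 = 27848)
A = 13 (A = (14 - 12) - 1*(-11) = 2 + 11 = 13)
(h(o(2)) + A)**2 = (27848 + 13)**2 = 27861**2 = 776235321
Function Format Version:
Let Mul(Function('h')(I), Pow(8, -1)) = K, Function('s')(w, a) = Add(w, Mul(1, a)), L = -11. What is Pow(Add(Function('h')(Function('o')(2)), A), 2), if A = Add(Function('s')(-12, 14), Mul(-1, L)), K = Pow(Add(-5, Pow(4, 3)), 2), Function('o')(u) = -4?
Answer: 776235321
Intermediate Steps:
Function('s')(w, a) = Add(a, w) (Function('s')(w, a) = Add(w, a) = Add(a, w))
K = 3481 (K = Pow(Add(-5, 64), 2) = Pow(59, 2) = 3481)
Function('h')(I) = 27848 (Function('h')(I) = Mul(8, 3481) = 27848)
A = 13 (A = Add(Add(14, -12), Mul(-1, -11)) = Add(2, 11) = 13)
Pow(Add(Function('h')(Function('o')(2)), A), 2) = Pow(Add(27848, 13), 2) = Pow(27861, 2) = 776235321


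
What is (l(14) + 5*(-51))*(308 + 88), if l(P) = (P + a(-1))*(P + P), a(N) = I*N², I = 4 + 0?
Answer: 98604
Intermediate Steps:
I = 4
a(N) = 4*N²
l(P) = 2*P*(4 + P) (l(P) = (P + 4*(-1)²)*(P + P) = (P + 4*1)*(2*P) = (P + 4)*(2*P) = (4 + P)*(2*P) = 2*P*(4 + P))
(l(14) + 5*(-51))*(308 + 88) = (2*14*(4 + 14) + 5*(-51))*(308 + 88) = (2*14*18 - 255)*396 = (504 - 255)*396 = 249*396 = 98604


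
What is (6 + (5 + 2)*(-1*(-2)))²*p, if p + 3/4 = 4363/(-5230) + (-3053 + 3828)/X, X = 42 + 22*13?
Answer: 6678030/21443 ≈ 311.43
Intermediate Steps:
X = 328 (X = 42 + 286 = 328)
p = 667803/857720 (p = -¾ + (4363/(-5230) + (-3053 + 3828)/328) = -¾ + (4363*(-1/5230) + 775*(1/328)) = -¾ + (-4363/5230 + 775/328) = -¾ + 1311093/857720 = 667803/857720 ≈ 0.77858)
(6 + (5 + 2)*(-1*(-2)))²*p = (6 + (5 + 2)*(-1*(-2)))²*(667803/857720) = (6 + 7*2)²*(667803/857720) = (6 + 14)²*(667803/857720) = 20²*(667803/857720) = 400*(667803/857720) = 6678030/21443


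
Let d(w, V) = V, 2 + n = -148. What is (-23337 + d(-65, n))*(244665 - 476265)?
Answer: 5439589200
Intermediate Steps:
n = -150 (n = -2 - 148 = -150)
(-23337 + d(-65, n))*(244665 - 476265) = (-23337 - 150)*(244665 - 476265) = -23487*(-231600) = 5439589200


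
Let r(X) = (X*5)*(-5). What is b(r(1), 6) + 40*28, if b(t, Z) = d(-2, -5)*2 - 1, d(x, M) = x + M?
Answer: 1105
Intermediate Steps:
d(x, M) = M + x
r(X) = -25*X (r(X) = (5*X)*(-5) = -25*X)
b(t, Z) = -15 (b(t, Z) = (-5 - 2)*2 - 1 = -7*2 - 1 = -14 - 1 = -15)
b(r(1), 6) + 40*28 = -15 + 40*28 = -15 + 1120 = 1105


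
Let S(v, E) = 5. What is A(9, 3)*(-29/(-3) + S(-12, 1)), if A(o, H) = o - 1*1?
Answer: 352/3 ≈ 117.33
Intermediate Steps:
A(o, H) = -1 + o (A(o, H) = o - 1 = -1 + o)
A(9, 3)*(-29/(-3) + S(-12, 1)) = (-1 + 9)*(-29/(-3) + 5) = 8*(-29*(-1/3) + 5) = 8*(29/3 + 5) = 8*(44/3) = 352/3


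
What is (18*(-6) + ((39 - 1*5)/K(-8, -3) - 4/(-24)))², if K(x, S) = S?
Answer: 511225/36 ≈ 14201.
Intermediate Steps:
(18*(-6) + ((39 - 1*5)/K(-8, -3) - 4/(-24)))² = (18*(-6) + ((39 - 1*5)/(-3) - 4/(-24)))² = (-108 + ((39 - 5)*(-⅓) - 4*(-1/24)))² = (-108 + (34*(-⅓) + ⅙))² = (-108 + (-34/3 + ⅙))² = (-108 - 67/6)² = (-715/6)² = 511225/36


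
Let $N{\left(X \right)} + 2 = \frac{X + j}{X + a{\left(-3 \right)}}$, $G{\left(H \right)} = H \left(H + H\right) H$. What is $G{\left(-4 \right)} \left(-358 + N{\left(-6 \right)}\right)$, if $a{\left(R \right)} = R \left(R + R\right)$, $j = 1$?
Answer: $\frac{138400}{3} \approx 46133.0$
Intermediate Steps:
$a{\left(R \right)} = 2 R^{2}$ ($a{\left(R \right)} = R 2 R = 2 R^{2}$)
$G{\left(H \right)} = 2 H^{3}$ ($G{\left(H \right)} = H 2 H H = 2 H^{2} H = 2 H^{3}$)
$N{\left(X \right)} = -2 + \frac{1 + X}{18 + X}$ ($N{\left(X \right)} = -2 + \frac{X + 1}{X + 2 \left(-3\right)^{2}} = -2 + \frac{1 + X}{X + 2 \cdot 9} = -2 + \frac{1 + X}{X + 18} = -2 + \frac{1 + X}{18 + X}$)
$G{\left(-4 \right)} \left(-358 + N{\left(-6 \right)}\right) = 2 \left(-4\right)^{3} \left(-358 + \frac{-35 - -6}{18 - 6}\right) = 2 \left(-64\right) \left(-358 + \frac{-35 + 6}{12}\right) = - 128 \left(-358 + \frac{1}{12} \left(-29\right)\right) = - 128 \left(-358 - \frac{29}{12}\right) = \left(-128\right) \left(- \frac{4325}{12}\right) = \frac{138400}{3}$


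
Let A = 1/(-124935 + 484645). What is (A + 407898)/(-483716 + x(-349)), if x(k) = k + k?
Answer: -146724989581/174248559940 ≈ -0.84204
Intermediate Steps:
A = 1/359710 ≈ 2.7800e-6
x(k) = 2*k
(A + 407898)/(-483716 + x(-349)) = (1/359710 + 407898)/(-483716 + 2*(-349)) = 146724989581/(359710*(-483716 - 698)) = (146724989581/359710)/(-484414) = (146724989581/359710)*(-1/484414) = -146724989581/174248559940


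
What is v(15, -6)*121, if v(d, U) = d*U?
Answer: -10890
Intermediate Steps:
v(d, U) = U*d
v(15, -6)*121 = -6*15*121 = -90*121 = -10890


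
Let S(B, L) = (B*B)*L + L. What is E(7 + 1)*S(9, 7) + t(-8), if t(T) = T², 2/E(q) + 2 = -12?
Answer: -18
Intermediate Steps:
E(q) = -⅐ (E(q) = 2/(-2 - 12) = 2/(-14) = 2*(-1/14) = -⅐)
S(B, L) = L + L*B² (S(B, L) = B²*L + L = L*B² + L = L + L*B²)
E(7 + 1)*S(9, 7) + t(-8) = -(1 + 9²) + (-8)² = -(1 + 81) + 64 = -82 + 64 = -18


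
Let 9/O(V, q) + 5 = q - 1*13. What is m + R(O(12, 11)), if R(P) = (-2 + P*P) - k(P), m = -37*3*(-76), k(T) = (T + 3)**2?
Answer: 59029/7 ≈ 8432.7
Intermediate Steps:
O(V, q) = 9/(-18 + q) (O(V, q) = 9/(-5 + (q - 1*13)) = 9/(-5 + (q - 13)) = 9/(-5 + (-13 + q)) = 9/(-18 + q))
k(T) = (3 + T)**2
m = 8436 (m = -111*(-76) = 8436)
R(P) = -2 + P**2 - (3 + P)**2 (R(P) = (-2 + P*P) - (3 + P)**2 = (-2 + P**2) - (3 + P)**2 = -2 + P**2 - (3 + P)**2)
m + R(O(12, 11)) = 8436 + (-11 - 54/(-18 + 11)) = 8436 + (-11 - 54/(-7)) = 8436 + (-11 - 54*(-1)/7) = 8436 + (-11 - 6*(-9/7)) = 8436 + (-11 + 54/7) = 8436 - 23/7 = 59029/7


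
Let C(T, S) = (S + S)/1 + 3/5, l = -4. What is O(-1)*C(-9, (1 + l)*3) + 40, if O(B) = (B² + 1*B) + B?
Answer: 287/5 ≈ 57.400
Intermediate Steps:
C(T, S) = ⅗ + 2*S (C(T, S) = (2*S)*1 + 3*(⅕) = 2*S + ⅗ = ⅗ + 2*S)
O(B) = B² + 2*B (O(B) = (B² + B) + B = (B + B²) + B = B² + 2*B)
O(-1)*C(-9, (1 + l)*3) + 40 = (-(2 - 1))*(⅗ + 2*((1 - 4)*3)) + 40 = (-1*1)*(⅗ + 2*(-3*3)) + 40 = -(⅗ + 2*(-9)) + 40 = -(⅗ - 18) + 40 = -1*(-87/5) + 40 = 87/5 + 40 = 287/5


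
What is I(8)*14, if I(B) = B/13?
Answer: 112/13 ≈ 8.6154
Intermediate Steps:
I(B) = B/13 (I(B) = B*(1/13) = B/13)
I(8)*14 = ((1/13)*8)*14 = (8/13)*14 = 112/13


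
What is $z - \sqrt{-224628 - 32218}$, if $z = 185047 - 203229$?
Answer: $-18182 - i \sqrt{256846} \approx -18182.0 - 506.8 i$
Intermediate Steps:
$z = -18182$ ($z = 185047 - 203229 = -18182$)
$z - \sqrt{-224628 - 32218} = -18182 - \sqrt{-224628 - 32218} = -18182 - \sqrt{-256846} = -18182 - i \sqrt{256846}$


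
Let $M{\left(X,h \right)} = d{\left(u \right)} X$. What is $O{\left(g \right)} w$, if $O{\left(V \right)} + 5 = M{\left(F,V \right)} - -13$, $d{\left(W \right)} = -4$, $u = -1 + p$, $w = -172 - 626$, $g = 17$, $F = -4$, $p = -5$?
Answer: $-19152$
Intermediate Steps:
$w = -798$
$u = -6$ ($u = -1 - 5 = -6$)
$M{\left(X,h \right)} = - 4 X$
$O{\left(V \right)} = 24$ ($O{\left(V \right)} = -5 - -29 = -5 + \left(16 + 13\right) = -5 + 29 = 24$)
$O{\left(g \right)} w = 24 \left(-798\right) = -19152$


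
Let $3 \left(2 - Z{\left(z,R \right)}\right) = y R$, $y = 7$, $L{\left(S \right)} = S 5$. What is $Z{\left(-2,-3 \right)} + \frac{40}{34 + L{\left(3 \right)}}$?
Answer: $\frac{481}{49} \approx 9.8163$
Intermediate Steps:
$L{\left(S \right)} = 5 S$
$Z{\left(z,R \right)} = 2 - \frac{7 R}{3}$
$Z{\left(-2,-3 \right)} + \frac{40}{34 + L{\left(3 \right)}} = \left(2 - -7\right) + \frac{40}{34 + 5 \cdot 3} = \left(2 + 7\right) + \frac{40}{34 + 15} = 9 + \frac{40}{49} = \frac{481}{49}$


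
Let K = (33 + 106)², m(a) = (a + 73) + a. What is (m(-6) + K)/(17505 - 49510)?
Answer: -19382/32005 ≈ -0.60559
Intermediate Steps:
m(a) = 73 + 2*a (m(a) = (73 + a) + a = 73 + 2*a)
K = 19321 (K = 139² = 19321)
(m(-6) + K)/(17505 - 49510) = ((73 + 2*(-6)) + 19321)/(17505 - 49510) = ((73 - 12) + 19321)/(-32005) = (61 + 19321)*(-1/32005) = 19382*(-1/32005) = -19382/32005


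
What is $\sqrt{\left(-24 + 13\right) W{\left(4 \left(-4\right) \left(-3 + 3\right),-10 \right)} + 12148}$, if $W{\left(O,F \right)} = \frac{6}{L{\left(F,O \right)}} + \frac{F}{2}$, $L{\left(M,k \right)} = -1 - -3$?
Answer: $\sqrt{12170} \approx 110.32$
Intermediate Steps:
$L{\left(M,k \right)} = 2$ ($L{\left(M,k \right)} = -1 + 3 = 2$)
$W{\left(O,F \right)} = 3 + \frac{F}{2}$ ($W{\left(O,F \right)} = \frac{6}{2} + \frac{F}{2} = 6 \cdot \frac{1}{2} + F \frac{1}{2} = 3 + \frac{F}{2}$)
$\sqrt{\left(-24 + 13\right) W{\left(4 \left(-4\right) \left(-3 + 3\right),-10 \right)} + 12148} = \sqrt{\left(-24 + 13\right) \left(3 + \frac{1}{2} \left(-10\right)\right) + 12148} = \sqrt{- 11 \left(3 - 5\right) + 12148} = \sqrt{\left(-11\right) \left(-2\right) + 12148} = \sqrt{22 + 12148} = \sqrt{12170}$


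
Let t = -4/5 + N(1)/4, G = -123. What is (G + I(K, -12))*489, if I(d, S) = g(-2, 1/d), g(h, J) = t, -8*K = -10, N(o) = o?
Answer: -1208319/20 ≈ -60416.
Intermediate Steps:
K = 5/4 (K = -⅛*(-10) = 5/4 ≈ 1.2500)
t = -11/20 (t = -4/5 + 1/4 = -4*⅕ + 1*(¼) = -⅘ + ¼ = -11/20 ≈ -0.55000)
g(h, J) = -11/20
I(d, S) = -11/20
(G + I(K, -12))*489 = (-123 - 11/20)*489 = -2471/20*489 = -1208319/20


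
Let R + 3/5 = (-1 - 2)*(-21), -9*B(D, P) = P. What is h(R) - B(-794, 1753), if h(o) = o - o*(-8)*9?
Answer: 213749/45 ≈ 4750.0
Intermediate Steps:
B(D, P) = -P/9
R = 312/5 (R = -⅗ + (-1 - 2)*(-21) = -⅗ - 3*(-21) = -⅗ + 63 = 312/5 ≈ 62.400)
h(o) = 73*o (h(o) = o - (-8*o)*9 = o - (-72)*o = o + 72*o = 73*o)
h(R) - B(-794, 1753) = 73*(312/5) - (-1)*1753/9 = 22776/5 - 1*(-1753/9) = 22776/5 + 1753/9 = 213749/45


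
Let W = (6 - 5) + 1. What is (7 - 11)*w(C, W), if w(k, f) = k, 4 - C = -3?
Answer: -28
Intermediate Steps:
W = 2 (W = 1 + 1 = 2)
C = 7 (C = 4 - 1*(-3) = 4 + 3 = 7)
(7 - 11)*w(C, W) = (7 - 11)*7 = -4*7 = -28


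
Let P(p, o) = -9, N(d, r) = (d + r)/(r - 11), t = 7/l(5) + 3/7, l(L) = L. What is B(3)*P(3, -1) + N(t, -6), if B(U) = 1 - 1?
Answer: 146/595 ≈ 0.24538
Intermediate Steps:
t = 64/35 (t = 7/5 + 3/7 = 64/35 ≈ 1.8286)
N(d, r) = (d + r)/(-11 + r)
B(U) = 0
B(3)*P(3, -1) + N(t, -6) = 0*(-9) + (64/35 - 6)/(-11 - 6) = 0 - 146/35/(-17) = 0 - 1/17*(-146/35) = 0 + 146/595 = 146/595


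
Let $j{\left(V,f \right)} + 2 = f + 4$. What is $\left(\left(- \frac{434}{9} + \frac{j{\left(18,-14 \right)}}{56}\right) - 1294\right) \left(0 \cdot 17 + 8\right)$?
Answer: $- \frac{676588}{63} \approx -10739.0$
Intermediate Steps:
$j{\left(V,f \right)} = 2 + f$ ($j{\left(V,f \right)} = -2 + \left(f + 4\right) = -2 + \left(4 + f\right) = 2 + f$)
$\left(\left(- \frac{434}{9} + \frac{j{\left(18,-14 \right)}}{56}\right) - 1294\right) \left(0 \cdot 17 + 8\right) = \left(\left(- \frac{434}{9} + \frac{2 - 14}{56}\right) - 1294\right) \left(0 \cdot 17 + 8\right) = \left(\left(\left(-434\right) \frac{1}{9} - \frac{3}{14}\right) - 1294\right) \left(0 + 8\right) = \left(\left(- \frac{434}{9} - \frac{3}{14}\right) - 1294\right) 8 = \left(- \frac{6103}{126} - 1294\right) 8 = \left(- \frac{169147}{126}\right) 8 = - \frac{676588}{63}$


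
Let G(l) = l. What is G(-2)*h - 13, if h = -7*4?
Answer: 43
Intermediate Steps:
h = -28
G(-2)*h - 13 = -2*(-28) - 13 = 56 - 13 = 43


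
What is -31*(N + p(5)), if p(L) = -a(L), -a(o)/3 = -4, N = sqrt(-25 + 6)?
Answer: 372 - 31*I*sqrt(19) ≈ 372.0 - 135.13*I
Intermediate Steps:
N = I*sqrt(19) (N = sqrt(-19) = I*sqrt(19) ≈ 4.3589*I)
a(o) = 12 (a(o) = -3*(-4) = 12)
p(L) = -12 (p(L) = -1*12 = -12)
-31*(N + p(5)) = -31*(I*sqrt(19) - 12) = -31*(-12 + I*sqrt(19)) = 372 - 31*I*sqrt(19)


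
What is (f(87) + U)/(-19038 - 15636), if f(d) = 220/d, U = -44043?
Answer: 3831521/3016638 ≈ 1.2701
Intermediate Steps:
(f(87) + U)/(-19038 - 15636) = (220/87 - 44043)/(-19038 - 15636) = (220*(1/87) - 44043)/(-34674) = (220/87 - 44043)*(-1/34674) = -3831521/87*(-1/34674) = 3831521/3016638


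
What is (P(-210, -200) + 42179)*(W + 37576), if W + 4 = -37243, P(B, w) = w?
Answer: 13811091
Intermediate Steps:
W = -37247 (W = -4 - 37243 = -37247)
(P(-210, -200) + 42179)*(W + 37576) = (-200 + 42179)*(-37247 + 37576) = 41979*329 = 13811091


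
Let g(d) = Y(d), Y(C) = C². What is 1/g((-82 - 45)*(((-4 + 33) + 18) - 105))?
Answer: 1/54257956 ≈ 1.8430e-8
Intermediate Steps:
g(d) = d²
1/g((-82 - 45)*(((-4 + 33) + 18) - 105)) = 1/(((-82 - 45)*(((-4 + 33) + 18) - 105))²) = 1/((-127*((29 + 18) - 105))²) = 1/((-127*(47 - 105))²) = 1/((-127*(-58))²) = 1/(7366²) = 1/54257956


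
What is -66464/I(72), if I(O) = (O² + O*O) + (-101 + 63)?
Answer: -33232/5165 ≈ -6.4341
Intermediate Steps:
I(O) = -38 + 2*O² (I(O) = (O² + O²) - 38 = 2*O² - 38 = -38 + 2*O²)
-66464/I(72) = -66464/(-38 + 2*72²) = -66464/(-38 + 2*5184) = -66464/(-38 + 10368) = -66464/10330 = -66464*1/10330 = -33232/5165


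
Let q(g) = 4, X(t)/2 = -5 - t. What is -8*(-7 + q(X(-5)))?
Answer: 24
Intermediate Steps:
X(t) = -10 - 2*t (X(t) = 2*(-5 - t) = -10 - 2*t)
-8*(-7 + q(X(-5))) = -8*(-7 + 4) = -8*(-3) = 24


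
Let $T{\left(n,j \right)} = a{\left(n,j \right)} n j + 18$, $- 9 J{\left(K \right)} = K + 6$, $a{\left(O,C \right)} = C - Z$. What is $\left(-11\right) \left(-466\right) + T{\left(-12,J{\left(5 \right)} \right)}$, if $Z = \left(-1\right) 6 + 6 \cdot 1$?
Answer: $\frac{138404}{27} \approx 5126.1$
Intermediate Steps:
$Z = 0$ ($Z = -6 + 6 = 0$)
$a{\left(O,C \right)} = C$ ($a{\left(O,C \right)} = C - 0 = C + 0 = C$)
$J{\left(K \right)} = - \frac{2}{3} - \frac{K}{9}$ ($J{\left(K \right)} = - \frac{K + 6}{9} = - \frac{6 + K}{9} = - \frac{2}{3} - \frac{K}{9}$)
$T{\left(n,j \right)} = 18 + n j^{2}$ ($T{\left(n,j \right)} = j n j + 18 = n j^{2} + 18 = 18 + n j^{2}$)
$\left(-11\right) \left(-466\right) + T{\left(-12,J{\left(5 \right)} \right)} = \left(-11\right) \left(-466\right) + \left(18 - 12 \left(- \frac{2}{3} - \frac{5}{9}\right)^{2}\right) = 5126 + \left(18 - 12 \left(- \frac{2}{3} - \frac{5}{9}\right)^{2}\right) = 5126 + \left(18 - 12 \left(- \frac{11}{9}\right)^{2}\right) = 5126 + \left(18 - \frac{484}{27}\right) = 5126 + \frac{2}{27} = \frac{138404}{27}$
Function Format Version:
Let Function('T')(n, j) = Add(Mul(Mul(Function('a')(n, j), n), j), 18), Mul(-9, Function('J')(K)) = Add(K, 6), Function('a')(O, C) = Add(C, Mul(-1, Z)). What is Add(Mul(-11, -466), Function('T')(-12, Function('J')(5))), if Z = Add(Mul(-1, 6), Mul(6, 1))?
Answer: Rational(138404, 27) ≈ 5126.1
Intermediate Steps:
Z = 0 (Z = Add(-6, 6) = 0)
Function('a')(O, C) = C (Function('a')(O, C) = Add(C, Mul(-1, 0)) = Add(C, 0) = C)
Function('J')(K) = Add(Rational(-2, 3), Mul(Rational(-1, 9), K)) (Function('J')(K) = Mul(Rational(-1, 9), Add(K, 6)) = Mul(Rational(-1, 9), Add(6, K)) = Add(Rational(-2, 3), Mul(Rational(-1, 9), K)))
Function('T')(n, j) = Add(18, Mul(n, Pow(j, 2))) (Function('T')(n, j) = Add(Mul(Mul(j, n), j), 18) = Add(Mul(n, Pow(j, 2)), 18) = Add(18, Mul(n, Pow(j, 2))))
Add(Mul(-11, -466), Function('T')(-12, Function('J')(5))) = Add(Mul(-11, -466), Add(18, Mul(-12, Pow(Add(Rational(-2, 3), Mul(Rational(-1, 9), 5)), 2)))) = Add(5126, Add(18, Mul(-12, Pow(Add(Rational(-2, 3), Rational(-5, 9)), 2)))) = Add(5126, Add(18, Mul(-12, Pow(Rational(-11, 9), 2)))) = Add(5126, Add(18, Mul(-12, Rational(121, 81)))) = Add(5126, Add(18, Rational(-484, 27))) = Add(5126, Rational(2, 27)) = Rational(138404, 27)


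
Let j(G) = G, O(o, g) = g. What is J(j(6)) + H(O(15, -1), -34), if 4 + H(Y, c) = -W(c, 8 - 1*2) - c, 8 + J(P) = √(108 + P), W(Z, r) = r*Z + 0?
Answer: 226 + √114 ≈ 236.68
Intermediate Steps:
W(Z, r) = Z*r (W(Z, r) = Z*r + 0 = Z*r)
J(P) = -8 + √(108 + P)
H(Y, c) = -4 - 7*c (H(Y, c) = -4 + (-c*(8 - 1*2) - c) = -4 + (-c*(8 - 2) - c) = -4 + (-c*6 - c) = -4 + (-6*c - c) = -4 - 7*c)
J(j(6)) + H(O(15, -1), -34) = (-8 + √(108 + 6)) + (-4 - 7*(-34)) = (-8 + √114) + (-4 + 238) = (-8 + √114) + 234 = 226 + √114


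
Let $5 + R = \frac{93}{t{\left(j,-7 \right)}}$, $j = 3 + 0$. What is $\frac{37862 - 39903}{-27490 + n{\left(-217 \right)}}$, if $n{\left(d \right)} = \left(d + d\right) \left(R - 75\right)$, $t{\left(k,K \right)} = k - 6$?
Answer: $- \frac{2041}{20684} \approx -0.098675$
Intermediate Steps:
$j = 3$
$t{\left(k,K \right)} = -6 + k$ ($t{\left(k,K \right)} = k - 6 = -6 + k$)
$R = -36$ ($R = -5 + \frac{93}{-6 + 3} = -5 + \frac{93}{-3} = -5 + 93 \left(- \frac{1}{3}\right) = -5 - 31 = -36$)
$n{\left(d \right)} = - 222 d$ ($n{\left(d \right)} = \left(d + d\right) \left(-36 - 75\right) = 2 d \left(-111\right) = - 222 d$)
$\frac{37862 - 39903}{-27490 + n{\left(-217 \right)}} = \frac{37862 - 39903}{-27490 - -48174} = - \frac{2041}{-27490 + 48174} = - \frac{2041}{20684}$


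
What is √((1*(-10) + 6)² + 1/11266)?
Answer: √2030775362/11266 ≈ 4.0000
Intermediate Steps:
√((1*(-10) + 6)² + 1/11266) = √((-10 + 6)² + 1/11266) = √((-4)² + 1/11266) = √(16 + 1/11266) = √(180257/11266) = √2030775362/11266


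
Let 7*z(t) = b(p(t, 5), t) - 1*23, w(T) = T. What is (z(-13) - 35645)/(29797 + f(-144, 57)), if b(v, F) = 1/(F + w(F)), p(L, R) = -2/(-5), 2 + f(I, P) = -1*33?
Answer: -6487989/5416684 ≈ -1.1978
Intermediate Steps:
f(I, P) = -35 (f(I, P) = -2 - 1*33 = -2 - 33 = -35)
p(L, R) = ⅖ (p(L, R) = -2*(-⅕) = ⅖)
b(v, F) = 1/(2*F) (b(v, F) = 1/(F + F) = 1/(2*F))
z(t) = -23/7 + 1/(14*t) (z(t) = (1/(2*t) - 1*23)/7 = (1/(2*t) - 23)/7 = (-23 + 1/(2*t))/7 = -23/7 + 1/(14*t))
(z(-13) - 35645)/(29797 + f(-144, 57)) = ((1/14)*(1 - 46*(-13))/(-13) - 35645)/(29797 - 35) = ((1/14)*(-1/13)*(1 + 598) - 35645)/29762 = ((1/14)*(-1/13)*599 - 35645)*(1/29762) = (-599/182 - 35645)*(1/29762) = -6487989/182*1/29762 = -6487989/5416684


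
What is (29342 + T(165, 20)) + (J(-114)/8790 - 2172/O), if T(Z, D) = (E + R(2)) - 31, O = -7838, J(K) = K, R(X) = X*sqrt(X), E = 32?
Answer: 168469509434/5741335 + 2*sqrt(2) ≈ 29346.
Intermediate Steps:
R(X) = X**(3/2)
T(Z, D) = 1 + 2*sqrt(2) (T(Z, D) = (32 + 2**(3/2)) - 31 = (32 + 2*sqrt(2)) - 31 = 1 + 2*sqrt(2))
(29342 + T(165, 20)) + (J(-114)/8790 - 2172/O) = (29342 + (1 + 2*sqrt(2))) + (-114/8790 - 2172/(-7838)) = (29343 + 2*sqrt(2)) + (-114*1/8790 - 2172*(-1/7838)) = (29343 + 2*sqrt(2)) + (-19/1465 + 1086/3919) = (29343 + 2*sqrt(2)) + 1516529/5741335 = 168469509434/5741335 + 2*sqrt(2)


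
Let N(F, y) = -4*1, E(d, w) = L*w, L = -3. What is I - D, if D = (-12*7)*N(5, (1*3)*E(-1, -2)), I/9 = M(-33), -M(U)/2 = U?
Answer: 258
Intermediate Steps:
E(d, w) = -3*w
M(U) = -2*U
I = 594 (I = 9*(-2*(-33)) = 9*66 = 594)
N(F, y) = -4
D = 336 (D = -12*7*(-4) = -84*(-4) = 336)
I - D = 594 - 1*336 = 594 - 336 = 258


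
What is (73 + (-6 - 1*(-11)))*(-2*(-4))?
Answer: 624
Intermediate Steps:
(73 + (-6 - 1*(-11)))*(-2*(-4)) = (73 + (-6 + 11))*8 = (73 + 5)*8 = 78*8 = 624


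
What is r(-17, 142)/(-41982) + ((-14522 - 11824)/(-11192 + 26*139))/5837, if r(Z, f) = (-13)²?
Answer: -353849059/103165601214 ≈ -0.0034299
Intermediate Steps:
r(Z, f) = 169
r(-17, 142)/(-41982) + ((-14522 - 11824)/(-11192 + 26*139))/5837 = 169/(-41982) + ((-14522 - 11824)/(-11192 + 26*139))/5837 = 169*(-1/41982) - 26346/(-11192 + 3614)*(1/5837) = -169/41982 - 26346/(-7578)*(1/5837) = -169/41982 - 26346*(-1/7578)*(1/5837) = -169/41982 + (4391/1263)*(1/5837) = -169/41982 + 4391/7372131 = -353849059/103165601214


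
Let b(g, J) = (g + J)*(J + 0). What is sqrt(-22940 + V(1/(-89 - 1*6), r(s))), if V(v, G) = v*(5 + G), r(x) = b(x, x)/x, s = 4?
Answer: I*sqrt(207034735)/95 ≈ 151.46*I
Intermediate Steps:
b(g, J) = J*(J + g) (b(g, J) = (J + g)*J = J*(J + g))
r(x) = 2*x (r(x) = (x*(x + x))/x = (x*(2*x))/x = (2*x**2)/x = 2*x)
sqrt(-22940 + V(1/(-89 - 1*6), r(s))) = sqrt(-22940 + (5 + 2*4)/(-89 - 1*6)) = sqrt(-22940 + (5 + 8)/(-89 - 6)) = sqrt(-22940 + 13/(-95)) = sqrt(-22940 - 1/95*13) = sqrt(-22940 - 13/95) = sqrt(-2179313/95) = I*sqrt(207034735)/95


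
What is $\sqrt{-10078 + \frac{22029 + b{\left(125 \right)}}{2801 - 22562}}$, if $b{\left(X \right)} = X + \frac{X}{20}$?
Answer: $\frac{i \sqrt{35699482033}}{1882} \approx 100.39 i$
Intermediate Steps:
$b{\left(X \right)} = \frac{21 X}{20}$ ($b{\left(X \right)} = X + X \frac{1}{20} = X + \frac{X}{20} = \frac{21 X}{20}$)
$\sqrt{-10078 + \frac{22029 + b{\left(125 \right)}}{2801 - 22562}} = \sqrt{-10078 + \frac{22029 + \frac{21}{20} \cdot 125}{2801 - 22562}} = \sqrt{-10078 + \frac{22029 + \frac{525}{4}}{-19761}} = \sqrt{-10078 + \frac{88641}{4} \left(- \frac{1}{19761}\right)} = \sqrt{-10078 - \frac{4221}{3764}} = \sqrt{- \frac{37937813}{3764}} = \frac{i \sqrt{35699482033}}{1882}$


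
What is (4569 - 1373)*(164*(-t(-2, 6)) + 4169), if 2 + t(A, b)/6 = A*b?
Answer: 57352220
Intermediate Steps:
t(A, b) = -12 + 6*A*b (t(A, b) = -12 + 6*(A*b) = -12 + 6*A*b)
(4569 - 1373)*(164*(-t(-2, 6)) + 4169) = (4569 - 1373)*(164*(-(-12 + 6*(-2)*6)) + 4169) = 3196*(164*(-(-12 - 72)) + 4169) = 3196*(164*(-1*(-84)) + 4169) = 3196*(164*84 + 4169) = 3196*(13776 + 4169) = 3196*17945 = 57352220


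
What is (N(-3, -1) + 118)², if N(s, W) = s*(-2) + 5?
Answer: 16641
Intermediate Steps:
N(s, W) = 5 - 2*s (N(s, W) = -2*s + 5 = 5 - 2*s)
(N(-3, -1) + 118)² = ((5 - 2*(-3)) + 118)² = ((5 + 6) + 118)² = (11 + 118)² = 129² = 16641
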